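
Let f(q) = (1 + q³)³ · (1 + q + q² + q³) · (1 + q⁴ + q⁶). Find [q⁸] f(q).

7

(1 + q³)³ has coefficients 1,0,0,3,0,0,3,0,0 for degrees 0…8.
(1 + q + q² + q³) has coefficients 1,1,1,1,0,0,0,0,0 for degrees 0…8.
Finally multiplying by (1 + q⁴ + q⁶), the product of all factors after the first has coefficients 1,1,1,1,1,1,2,2,1 for degrees 0…8.
[q⁸] = 1·1 + 3·1 + 3·1 = 7.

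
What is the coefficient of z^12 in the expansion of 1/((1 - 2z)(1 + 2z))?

4096

The denominator gives the recurrence a_n = 4a_(n−2) for n ≥ 2; the numerator fixes a_0 = 1, a_1 = 0.
Iterating: 1, 0, 4, 0, 16, 0, 64, 0, 256, 0, 1024, 0, 4096, so a_12 = 4096.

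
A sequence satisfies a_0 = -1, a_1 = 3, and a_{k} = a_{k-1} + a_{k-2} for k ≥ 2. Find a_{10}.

131

The ordinary generating function has denominator 1 - y - y^2.
Iterating the recurrence: a_0,…,a_{10} = -1, 3, 2, 5, 7, 12, 19, 31, 50, 81, 131.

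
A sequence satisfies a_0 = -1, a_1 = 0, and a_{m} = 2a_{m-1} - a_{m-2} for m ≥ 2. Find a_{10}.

9

The ordinary generating function has denominator 1 - 2y + y^2.
Iterating the recurrence: a_0,…,a_{10} = -1, 0, 1, 2, 3, 4, 5, 6, 7, 8, 9.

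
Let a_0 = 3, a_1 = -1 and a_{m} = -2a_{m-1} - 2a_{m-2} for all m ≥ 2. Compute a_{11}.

The ordinary generating function has denominator 1 + 2y + 2y^2.
Iterating the recurrence: a_0,…,a_{11} = 3, -1, -4, 10, -12, 4, 16, -40, 48, -16, -64, 160.

160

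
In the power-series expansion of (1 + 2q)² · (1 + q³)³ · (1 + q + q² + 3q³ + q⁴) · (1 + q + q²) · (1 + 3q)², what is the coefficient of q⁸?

(1 + 2q)² has coefficients 1,4,4 for degrees 0…2.
(1 + q³)³ has coefficients 1,0,0,3,0,0,3,0,0 for degrees 0…8.
Multiplying by (1 + q + q² + 3q³ + q⁴) gives running coefficients 1,1,1,6,4,3,12,6,3 for degrees 0…8.
Multiplying by (1 + q + q²) gives running coefficients 1,2,3,8,11,13,19,21,21 for degrees 0…8.
Finally multiplying by (1 + 3q)², the product of all factors after the first has coefficients 1,8,24,44,86,151,196,252,318 for degrees 0…8.
[q⁸] = 1·318 + 4·252 + 4·196 = 2110.

2110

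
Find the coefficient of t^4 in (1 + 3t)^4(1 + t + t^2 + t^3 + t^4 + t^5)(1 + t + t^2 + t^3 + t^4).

512

(1 + 3t)^4 has coefficients 1,12,54,108,81 for degrees 0…4.
(1 + t + t^2 + t^3 + t^4 + t^5) has coefficients 1,1,1,1,1 for degrees 0…4.
Finally multiplying by (1 + t + t^2 + t^3 + t^4), the product of all factors after the first has coefficients 1,2,3,4,5 for degrees 0…4.
[t^4] = 1·5 + 12·4 + 54·3 + 108·2 + 81·1 = 512.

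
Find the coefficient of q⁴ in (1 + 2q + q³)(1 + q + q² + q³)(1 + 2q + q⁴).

12

(1 + 2q + q³) has coefficients 1,2,0,1 for degrees 0…3.
(1 + q + q² + q³) has coefficients 1,1,1,1,0 for degrees 0…4.
Finally multiplying by (1 + 2q + q⁴), the product of all factors after the first has coefficients 1,3,3,3,3 for degrees 0…4.
[q⁴] = 1·3 + 2·3 + 1·3 = 12.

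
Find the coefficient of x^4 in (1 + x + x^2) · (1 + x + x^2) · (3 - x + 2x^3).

5

(1 + x + x^2) has coefficients 1,1,1 for degrees 0…2.
(1 + x + x^2) has coefficients 1,1,1,0,0 for degrees 0…4.
Finally multiplying by (3 - x + 2x^3), the product of all factors after the first has coefficients 3,2,2,1,2 for degrees 0…4.
[x^4] = 1·2 + 1·1 + 1·2 = 5.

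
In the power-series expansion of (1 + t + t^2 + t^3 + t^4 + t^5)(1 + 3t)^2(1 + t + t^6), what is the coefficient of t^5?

32

(1 + t + t^2 + t^3 + t^4 + t^5) has coefficients 1,1,1,1,1,1 for degrees 0…5.
(1 + 3t)^2 has coefficients 1,6,9,0,0,0 for degrees 0…5.
Finally multiplying by (1 + t + t^6), the product of all factors after the first has coefficients 1,7,15,9,0,0 for degrees 0…5.
[t^5] = 1·0 + 1·0 + 1·9 + 1·15 + 1·7 + 1·1 = 32.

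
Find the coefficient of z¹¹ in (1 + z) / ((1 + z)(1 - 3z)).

177147

Partial fractions give a closed form: a_n = (1)·3^n.
At n = 11: a_11 = 177147.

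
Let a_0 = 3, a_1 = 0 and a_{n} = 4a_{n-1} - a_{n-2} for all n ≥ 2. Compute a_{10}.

-121635

The ordinary generating function has denominator 1 - 4q + q^2.
Iterating the recurrence: a_0,…,a_{10} = 3, 0, -3, -12, -45, -168, -627, -2340, -8733, -32592, -121635.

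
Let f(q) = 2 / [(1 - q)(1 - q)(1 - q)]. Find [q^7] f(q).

The denominator gives the recurrence a_n = 3a_(n−1) − 3a_(n−2) + a_(n−3) for n ≥ 3; the numerator fixes a_0 = 2, a_1 = 6, a_2 = 12.
Iterating: 2, 6, 12, 20, 30, 42, 56, 72, so a_7 = 72.

72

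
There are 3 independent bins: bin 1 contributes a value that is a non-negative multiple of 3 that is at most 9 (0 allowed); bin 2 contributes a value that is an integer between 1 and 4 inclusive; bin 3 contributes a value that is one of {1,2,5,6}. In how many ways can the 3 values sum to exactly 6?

The generating function for the choices is (1 + y^3 + y^6 + y^9)·(y + y^2 + y^3 + y^4)·(y + y^2 + y^5 + y^6); the count is [y^6].
(1 + y^3 + y^6 + y^9) has coefficients 1,0,0,1,0,0,1 for degrees 0…6.
(y + y^2 + y^3 + y^4) has coefficients 0,1,1,1,1,0,0 for degrees 0…6.
Finally multiplying by (y + y^2 + y^5 + y^6), the product of all factors after the first has coefficients 0,0,1,2,2,2,2 for degrees 0…6.
[y^6] = 1·2 + 1·2 + 1·0 = 4.

4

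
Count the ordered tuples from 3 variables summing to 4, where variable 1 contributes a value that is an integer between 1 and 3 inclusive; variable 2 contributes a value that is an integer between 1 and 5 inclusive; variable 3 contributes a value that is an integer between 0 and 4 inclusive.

6

The generating function for the choices is (y + y² + y³)·(y + y² + y³ + y⁴ + y⁵)·(1 + y + y² + y³ + y⁴); the count is [y⁴].
(y + y² + y³) has coefficients 0,1,1,1 for degrees 0…3.
(y + y² + y³ + y⁴ + y⁵) has coefficients 0,1,1,1,1 for degrees 0…4.
Finally multiplying by (1 + y + y² + y³ + y⁴), the product of all factors after the first has coefficients 0,1,2,3,4 for degrees 0…4.
[y⁴] = 1·3 + 1·2 + 1·1 = 6.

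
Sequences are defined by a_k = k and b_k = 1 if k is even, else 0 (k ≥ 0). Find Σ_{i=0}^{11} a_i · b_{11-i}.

36

The convolution is the t^11 coefficient of A(t)B(t).
Σ = 0·0 + 1·1 + 2·0 + 3·1 + 4·0 + 5·1 + 6·0 + 7·1 + 8·0 + 9·1 + 10·0 + 11·1 = 36.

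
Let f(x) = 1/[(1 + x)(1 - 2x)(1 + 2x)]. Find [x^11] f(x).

-1365

Partial fractions give a closed form: a_n = (-1/3)·(-1)^n + (1/3)·2^n + (1)·(-2)^n.
At n = 11: a_11 = -1365.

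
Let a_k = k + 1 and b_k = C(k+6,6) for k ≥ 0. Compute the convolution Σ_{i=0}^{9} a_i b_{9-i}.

24310

The convolution is the x^9 coefficient of A(x)B(x).
Σ = 1·5005 + 2·3003 + 3·1716 + 4·924 + 5·462 + 6·210 + 7·84 + 8·28 + 9·7 + 10·1 = 24310.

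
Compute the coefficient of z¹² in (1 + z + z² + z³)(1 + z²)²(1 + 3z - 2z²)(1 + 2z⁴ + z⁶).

(1 + z + z² + z³) has coefficients 1,1,1,1 for degrees 0…3.
(1 + z²)² has coefficients 1,0,2,0,1,0,0,0,0,0,0,0,0 for degrees 0…12.
Multiplying by (1 + 3z - 2z²) gives running coefficients 1,3,0,6,-3,3,-2,0,0,0,0,0,0 for degrees 0…12.
Finally multiplying by (1 + 2z⁴ + z⁶), the product of all factors after the first has coefficients 1,3,0,6,-1,9,-1,15,-6,12,-7,3,-2 for degrees 0…12.
[z¹²] = 1·(-2) + 1·3 + 1·(-7) + 1·12 = 6.

6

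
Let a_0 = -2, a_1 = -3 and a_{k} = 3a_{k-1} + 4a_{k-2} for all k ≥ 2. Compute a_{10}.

-1048577

The ordinary generating function has denominator 1 - 3y - 4y^2.
Iterating the recurrence: a_0,…,a_{10} = -2, -3, -17, -63, -257, -1023, -4097, -16383, -65537, -262143, -1048577.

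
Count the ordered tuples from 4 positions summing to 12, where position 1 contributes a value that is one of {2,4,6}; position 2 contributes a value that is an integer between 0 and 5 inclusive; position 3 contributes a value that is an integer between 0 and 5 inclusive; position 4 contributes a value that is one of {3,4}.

27

The generating function for the choices is (y² + y⁴ + y⁶)·(1 + y + y² + y³ + y⁴ + y⁵)·(1 + y + y² + y³ + y⁴ + y⁵)·(y³ + y⁴); the count is [y¹²].
(y² + y⁴ + y⁶) has coefficients 0,0,1,0,1,0,1 for degrees 0…6.
(1 + y + y² + y³ + y⁴ + y⁵) has coefficients 1,1,1,1,1,1,0,0,0,0,0,0,0 for degrees 0…12.
Multiplying by (1 + y + y² + y³ + y⁴ + y⁵) gives running coefficients 1,2,3,4,5,6,5,4,3,2,1,0,0 for degrees 0…12.
Finally multiplying by (y³ + y⁴), the product of all factors after the first has coefficients 0,0,0,1,3,5,7,9,11,11,9,7,5 for degrees 0…12.
[y¹²] = 1·9 + 1·11 + 1·7 = 27.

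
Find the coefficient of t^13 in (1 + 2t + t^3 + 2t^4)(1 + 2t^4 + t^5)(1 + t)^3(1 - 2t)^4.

(1 + 2t + t^3 + 2t^4) has coefficients 1,2,0,1,2 for degrees 0…4.
(1 + 2t^4 + t^5) has coefficients 1,0,0,0,2,1,0,0,0,0,0,0,0,0 for degrees 0…13.
Multiplying by (1 + t)^3 gives running coefficients 1,3,3,1,2,7,9,5,1,0,0,0,0,0 for degrees 0…13.
Finally multiplying by (1 - 2t)^4, the product of all factors after the first has coefficients 1,-5,3,17,-14,-33,17,53,-15,-64,8,48,16,0 for degrees 0…13.
[t^13] = 1·0 + 2·16 + 1·8 + 2·(-64) = -88.

-88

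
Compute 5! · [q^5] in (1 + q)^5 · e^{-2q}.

88

The EGF product rule gives c_5 = Σ_{k_1+k_2=5} C(5; k_1,k_2) · ∏ g_i(k_i), where (1+q)^5 gives the falling factorial (5)_k; e^{-2q} gives (-2)^k.
g_1(k) for k = 0…5: 1, 5, 20, 60, 120, 120.
g_2(k) for k = 0…5: 1, -2, 4, -8, 16, -32.
c_5 = Σ_k C(5,k)·g_1(k)·g_2(5−k) = 1·1·(-32) + 5·5·16 + 10·20·(-8) + 10·60·4 + 5·120·(-2) + 1·120·1 = −32 + 400 − 1600 + 2400 − 1200 + 120 = 88.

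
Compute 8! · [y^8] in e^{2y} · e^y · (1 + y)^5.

The EGF product rule gives c_8 = Σ_{k_1+k_2+k_3=8} C(8; k_1,k_2,k_3) · ∏ g_i(k_i), where e^{2y} gives (2)^k; e^y gives (1)^k; (1+y)^5 gives the falling factorial (5)_k.
g_1(k) for k = 0…8: 1, 2, 4, 8, 16, 32, 64, 128, 256.
g_2(k) for k = 0…8: 1, 1, 1, 1, 1, 1, 1, 1, 1.
g_3(k) for k = 0…8: 1, 5, 20, 60, 120, 120, 0, 0, 0.
First combine the last two factors: h(k) = Σ_j C(k,j)·g_2(j)·g_3(k−j) for k = 0…8: 1, 6, 31, 136, 501, 1546, 4051, 9276, 19081.
c_8 = Σ_k C(8,k)·g_1(k)·h(8−k) = 1·1·19081 + 8·2·9276 + 28·4·4051 + 56·8·1546 + 70·16·501 + 56·32·136 + 28·64·31 + 8·128·6 + 1·256·1 = 19081 + 148416 + 453712 + 692608 + 561120 + 243712 + 55552 + 6144 + 256 = 2180601.

2180601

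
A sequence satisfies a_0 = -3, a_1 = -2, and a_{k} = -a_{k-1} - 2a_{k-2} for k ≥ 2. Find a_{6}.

4

The ordinary generating function has denominator 1 + q + 2q^2.
Iterating the recurrence: a_0,…,a_{6} = -3, -2, 8, -4, -12, 20, 4.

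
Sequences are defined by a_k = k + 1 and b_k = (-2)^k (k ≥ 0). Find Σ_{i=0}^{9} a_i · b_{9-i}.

-224

Write out a_i and b_{9-i} for i = 0,…,9 and sum the products.
Σ = 1·(-512) + 2·256 + 3·(-128) + 4·64 + 5·(-32) + 6·16 + 7·(-8) + 8·4 + 9·(-2) + 10·1 = -224.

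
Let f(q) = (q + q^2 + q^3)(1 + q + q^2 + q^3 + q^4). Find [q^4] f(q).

3

(q + q^2 + q^3) has coefficients 0,1,1,1 for degrees 0…3.
(1 + q + q^2 + q^3 + q^4) has coefficients 1,1,1,1,1 for degrees 0…4.
[q^4] = 1·1 + 1·1 + 1·1 = 3.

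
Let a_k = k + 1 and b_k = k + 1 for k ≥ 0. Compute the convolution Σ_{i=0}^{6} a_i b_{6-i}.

84

Write out a_i and b_{6-i} for i = 0,…,6 and sum the products.
Σ = 1·7 + 2·6 + 3·5 + 4·4 + 5·3 + 6·2 + 7·1 = 84.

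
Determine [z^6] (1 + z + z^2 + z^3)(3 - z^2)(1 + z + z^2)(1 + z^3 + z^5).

11

(1 + z + z^2 + z^3) has coefficients 1,1,1,1 for degrees 0…3.
(3 - z^2) has coefficients 3,0,-1,0,0,0,0 for degrees 0…6.
Multiplying by (1 + z + z^2) gives running coefficients 3,3,2,-1,-1,0,0 for degrees 0…6.
Finally multiplying by (1 + z^3 + z^5), the product of all factors after the first has coefficients 3,3,2,2,2,5,2 for degrees 0…6.
[z^6] = 1·2 + 1·5 + 1·2 + 1·2 = 11.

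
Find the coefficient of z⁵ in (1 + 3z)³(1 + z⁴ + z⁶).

(1 + 3z)³ has coefficients 1,9,27,27 for degrees 0…3.
(1 + z⁴ + z⁶) has coefficients 1,0,0,0,1,0 for degrees 0…5.
[z⁵] = 1·0 + 9·1 + 27·0 + 27·0 = 9.

9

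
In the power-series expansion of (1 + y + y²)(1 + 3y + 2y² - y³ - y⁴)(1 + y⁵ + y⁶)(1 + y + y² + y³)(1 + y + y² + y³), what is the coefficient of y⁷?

43

(1 + y + y²) has coefficients 1,1,1 for degrees 0…2.
(1 + 3y + 2y² - y³ - y⁴) has coefficients 1,3,2,-1,-1,0,0,0 for degrees 0…7.
Multiplying by (1 + y⁵ + y⁶) gives running coefficients 1,3,2,-1,-1,1,4,5 for degrees 0…7.
Multiplying by (1 + y + y² + y³) gives running coefficients 1,4,6,5,3,1,3,9 for degrees 0…7.
Finally multiplying by (1 + y + y² + y³), the product of all factors after the first has coefficients 1,5,11,16,18,15,12,16 for degrees 0…7.
[y⁷] = 1·16 + 1·12 + 1·15 = 43.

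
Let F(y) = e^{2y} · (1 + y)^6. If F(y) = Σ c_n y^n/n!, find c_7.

The EGF product rule gives c_7 = Σ_{k_1+k_2=7} C(7; k_1,k_2) · ∏ g_i(k_i), where e^{2y} gives (2)^k; (1+y)^6 gives the falling factorial (6)_k.
g_1(k) for k = 0…7: 1, 2, 4, 8, 16, 32, 64, 128.
g_2(k) for k = 0…7: 1, 6, 30, 120, 360, 720, 720, 0.
c_7 = Σ_k C(7,k)·g_1(k)·g_2(7−k) = 7·2·720 + 21·4·720 + 35·8·360 + 35·16·120 + 21·32·30 + 7·64·6 + 1·128·1 = 10080 + 60480 + 100800 + 67200 + 20160 + 2688 + 128 = 261536.

261536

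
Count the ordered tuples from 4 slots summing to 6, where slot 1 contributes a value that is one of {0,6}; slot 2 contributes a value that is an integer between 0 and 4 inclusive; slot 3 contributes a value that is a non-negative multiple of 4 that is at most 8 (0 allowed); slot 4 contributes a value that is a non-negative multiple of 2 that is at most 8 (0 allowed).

The generating function for the choices is (1 + x^6)·(1 + x + x^2 + x^3 + x^4)·(1 + x^4 + x^8)·(1 + x^2 + x^4 + x^6 + x^8); the count is [x^6].
(1 + x^6) has coefficients 1,0,0,0,0,0,1 for degrees 0…6.
(1 + x + x^2 + x^3 + x^4) has coefficients 1,1,1,1,1,0,0 for degrees 0…6.
Multiplying by (1 + x^4 + x^8) gives running coefficients 1,1,1,1,2,1,1 for degrees 0…6.
Finally multiplying by (1 + x^2 + x^4 + x^6 + x^8), the product of all factors after the first has coefficients 1,1,2,2,4,3,5 for degrees 0…6.
[x^6] = 1·5 + 1·1 = 6.

6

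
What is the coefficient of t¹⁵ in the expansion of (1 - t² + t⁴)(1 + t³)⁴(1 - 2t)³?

46

(1 - t² + t⁴) has coefficients 1,0,-1,0,1 for degrees 0…4.
(1 + t³)⁴ has coefficients 1,0,0,4,0,0,6,0,0,4,0,0,1,0,0,0 for degrees 0…15.
Finally multiplying by (1 - 2t)³, the product of all factors after the first has coefficients 1,-6,12,-4,-24,48,-26,-36,72,-44,-24,48,-31,-6,12,-8 for degrees 0…15.
[t¹⁵] = 1·(-8) − 1·(-6) + 1·48 = 46.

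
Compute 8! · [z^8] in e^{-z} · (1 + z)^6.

-887

The EGF product rule gives c_8 = Σ_{k_1+k_2=8} C(8; k_1,k_2) · ∏ g_i(k_i), where e^{-z} gives (-1)^k; (1+z)^6 gives the falling factorial (6)_k.
g_1(k) for k = 0…8: 1, -1, 1, -1, 1, -1, 1, -1, 1.
g_2(k) for k = 0…8: 1, 6, 30, 120, 360, 720, 720, 0, 0.
c_8 = Σ_k C(8,k)·g_1(k)·g_2(8−k) = 28·1·720 + 56·(-1)·720 + 70·1·360 + 56·(-1)·120 + 28·1·30 + 8·(-1)·6 + 1·1·1 = 20160 − 40320 + 25200 − 6720 + 840 − 48 + 1 = -887.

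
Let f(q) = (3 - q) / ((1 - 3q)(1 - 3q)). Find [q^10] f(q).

1751787

The denominator gives the recurrence a_n = 6a_(n−1) − 9a_(n−2) for n ≥ 2; the numerator fixes a_0 = 3, a_1 = 17.
Iterating: 3, 17, 75, 297, 1107, 3969, 13851, 47385, 159651, 531441, 1751787, so a_10 = 1751787.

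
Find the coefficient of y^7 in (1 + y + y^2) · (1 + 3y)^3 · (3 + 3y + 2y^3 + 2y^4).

234

(1 + y + y^2) has coefficients 1,1,1 for degrees 0…2.
(1 + 3y)^3 has coefficients 1,9,27,27,0,0,0,0 for degrees 0…7.
Finally multiplying by (3 + 3y + 2y^3 + 2y^4), the product of all factors after the first has coefficients 3,30,108,164,101,72,108,54 for degrees 0…7.
[y^7] = 1·54 + 1·108 + 1·72 = 234.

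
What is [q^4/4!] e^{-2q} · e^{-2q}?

The EGF product rule gives c_4 = Σ_{k_1+k_2=4} C(4; k_1,k_2) · ∏ g_i(k_i), where e^{-2q} gives (-2)^k; e^{-2q} gives (-2)^k.
g_1(k) for k = 0…4: 1, -2, 4, -8, 16.
g_2(k) for k = 0…4: 1, -2, 4, -8, 16.
c_4 = Σ_k C(4,k)·g_1(k)·g_2(4−k) = 1·1·16 + 4·(-2)·(-8) + 6·4·4 + 4·(-8)·(-2) + 1·16·1 = 16 + 64 + 96 + 64 + 16 = 256.

256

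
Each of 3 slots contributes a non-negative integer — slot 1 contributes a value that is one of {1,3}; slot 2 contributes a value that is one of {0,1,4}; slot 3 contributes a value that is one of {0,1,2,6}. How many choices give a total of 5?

The generating function for the choices is (x + x^3)·(1 + x + x^4)·(1 + x + x^2 + x^6); the count is [x^5].
(x + x^3) has coefficients 0,1,0,1 for degrees 0…3.
(1 + x + x^4) has coefficients 1,1,0,0,1,0 for degrees 0…5.
Finally multiplying by (1 + x + x^2 + x^6), the product of all factors after the first has coefficients 1,2,2,1,1,1 for degrees 0…5.
[x^5] = 1·1 + 1·2 = 3.

3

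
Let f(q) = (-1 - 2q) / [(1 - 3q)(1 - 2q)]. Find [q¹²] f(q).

-2640821

Partial fractions give a closed form: a_n = (-5)·3^n + (4)·2^n.
At n = 12: a_12 = -2640821.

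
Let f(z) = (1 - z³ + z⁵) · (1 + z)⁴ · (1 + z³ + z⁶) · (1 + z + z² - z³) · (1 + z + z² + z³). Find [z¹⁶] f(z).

(1 - z³ + z⁵) has coefficients 1,0,0,-1,0,1 for degrees 0…5.
(1 + z)⁴ has coefficients 1,4,6,4,1,0,0,0,0,0,0,0,0,0,0,0,0 for degrees 0…16.
Multiplying by (1 + z³ + z⁶) gives running coefficients 1,4,6,5,5,6,5,5,6,4,1,0,0,0,0,0,0 for degrees 0…16.
Multiplying by (1 + z + z² - z³) gives running coefficients 1,5,11,14,12,10,11,11,10,10,6,-1,-3,-1,0,0,0 for degrees 0…16.
Finally multiplying by (1 + z + z² + z³), the product of all factors after the first has coefficients 1,6,17,31,42,47,47,44,42,42,37,25,12,1,-5,-4,-1 for degrees 0…16.
[z¹⁶] = 1·(-1) − 1·1 + 1·25 = 23.

23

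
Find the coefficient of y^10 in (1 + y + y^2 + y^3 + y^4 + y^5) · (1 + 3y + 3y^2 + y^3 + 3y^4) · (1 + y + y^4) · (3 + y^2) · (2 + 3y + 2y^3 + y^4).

(1 + y + y^2 + y^3 + y^4 + y^5) has coefficients 1,1,1,1,1,1 for degrees 0…5.
(1 + 3y + 3y^2 + y^3 + 3y^4) has coefficients 1,3,3,1,3,0,0,0,0,0,0 for degrees 0…10.
Multiplying by (1 + y + y^4) gives running coefficients 1,4,6,4,5,6,3,1,3,0,0 for degrees 0…10.
Multiplying by (3 + y^2) gives running coefficients 3,12,19,16,21,22,14,9,12,1,3 for degrees 0…10.
Finally multiplying by (2 + 3y + 2y^3 + y^4), the product of all factors after the first has coefficients 6,33,74,95,117,157,145,118,116,88,41 for degrees 0…10.
[y^10] = 1·41 + 1·88 + 1·116 + 1·118 + 1·145 + 1·157 = 665.

665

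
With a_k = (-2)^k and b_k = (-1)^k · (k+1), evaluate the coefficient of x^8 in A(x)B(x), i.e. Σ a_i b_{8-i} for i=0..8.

Write out a_i and b_{8-i} for i = 0,…,8 and sum the products.
Σ = 1·9 − 2·(-8) + 4·7 − 8·(-6) + 16·5 − 32·(-4) + 64·3 − 128·(-2) + 256·1 = 1013.

1013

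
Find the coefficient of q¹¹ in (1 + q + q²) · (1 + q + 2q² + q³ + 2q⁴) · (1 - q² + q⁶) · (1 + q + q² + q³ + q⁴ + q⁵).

(1 + q + q²) has coefficients 1,1,1 for degrees 0…2.
(1 + q + 2q² + q³ + 2q⁴) has coefficients 1,1,2,1,2,0,0,0,0,0,0,0 for degrees 0…11.
Multiplying by (1 - q² + q⁶) gives running coefficients 1,1,1,0,0,-1,-1,1,2,1,2,0 for degrees 0…11.
Finally multiplying by (1 + q + q² + q³ + q⁴ + q⁵), the product of all factors after the first has coefficients 1,2,3,3,3,2,0,0,1,2,4,5 for degrees 0…11.
[q¹¹] = 1·5 + 1·4 + 1·2 = 11.

11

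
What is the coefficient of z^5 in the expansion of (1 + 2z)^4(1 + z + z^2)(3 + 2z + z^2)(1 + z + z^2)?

(1 + 2z)^4 has coefficients 1,8,24,32,16 for degrees 0…4.
(1 + z + z^2) has coefficients 1,1,1,0,0,0 for degrees 0…5.
Multiplying by (3 + 2z + z^2) gives running coefficients 3,5,6,3,1,0 for degrees 0…5.
Finally multiplying by (1 + z + z^2), the product of all factors after the first has coefficients 3,8,14,14,10,4 for degrees 0…5.
[z^5] = 1·4 + 8·10 + 24·14 + 32·14 + 16·8 = 996.

996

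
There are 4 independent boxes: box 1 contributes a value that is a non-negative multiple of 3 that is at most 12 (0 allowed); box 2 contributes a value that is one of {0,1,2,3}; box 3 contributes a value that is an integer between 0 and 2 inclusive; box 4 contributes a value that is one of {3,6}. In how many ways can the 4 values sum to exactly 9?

8

The generating function for the choices is (1 + y^3 + y^6 + y^9 + y^12)·(1 + y + y^2 + y^3)·(1 + y + y^2)·(y^3 + y^6); the count is [y^9].
(1 + y^3 + y^6 + y^9 + y^12) has coefficients 1,0,0,1,0,0,1,0,0,1 for degrees 0…9.
(1 + y + y^2 + y^3) has coefficients 1,1,1,1,0,0,0,0,0,0 for degrees 0…9.
Multiplying by (1 + y + y^2) gives running coefficients 1,2,3,3,2,1,0,0,0,0 for degrees 0…9.
Finally multiplying by (y^3 + y^6), the product of all factors after the first has coefficients 0,0,0,1,2,3,4,4,4,3 for degrees 0…9.
[y^9] = 1·3 + 1·4 + 1·1 + 1·0 = 8.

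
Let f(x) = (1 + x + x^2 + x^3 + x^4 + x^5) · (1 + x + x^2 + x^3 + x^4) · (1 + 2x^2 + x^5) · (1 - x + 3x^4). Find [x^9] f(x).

(1 + x + x^2 + x^3 + x^4 + x^5) has coefficients 1,1,1,1,1,1 for degrees 0…5.
(1 + x + x^2 + x^3 + x^4) has coefficients 1,1,1,1,1,0,0,0,0,0 for degrees 0…9.
Multiplying by (1 + 2x^2 + x^5) gives running coefficients 1,1,3,3,3,3,3,1,1,1 for degrees 0…9.
Finally multiplying by (1 - x + 3x^4), the product of all factors after the first has coefficients 1,0,2,0,3,3,9,7,9,9 for degrees 0…9.
[x^9] = 1·9 + 1·9 + 1·7 + 1·9 + 1·3 + 1·3 = 40.

40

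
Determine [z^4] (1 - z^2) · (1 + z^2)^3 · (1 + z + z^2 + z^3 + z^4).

(1 - z^2) has coefficients 1,0,-1 for degrees 0…2.
(1 + z^2)^3 has coefficients 1,0,3,0,3 for degrees 0…4.
Finally multiplying by (1 + z + z^2 + z^3 + z^4), the product of all factors after the first has coefficients 1,1,4,4,7 for degrees 0…4.
[z^4] = 1·7 − 1·4 = 3.

3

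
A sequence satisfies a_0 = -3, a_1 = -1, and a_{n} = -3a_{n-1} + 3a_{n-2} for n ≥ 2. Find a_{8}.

The ordinary generating function has denominator 1 + 3q - 3q^2.
Iterating the recurrence: a_0,…,a_{8} = -3, -1, -6, 15, -63, 234, -891, 3375, -12798.

-12798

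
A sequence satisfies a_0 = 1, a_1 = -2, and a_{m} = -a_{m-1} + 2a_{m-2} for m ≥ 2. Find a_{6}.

64

The ordinary generating function has denominator 1 + y - 2y^2.
Iterating the recurrence: a_0,…,a_{6} = 1, -2, 4, -8, 16, -32, 64.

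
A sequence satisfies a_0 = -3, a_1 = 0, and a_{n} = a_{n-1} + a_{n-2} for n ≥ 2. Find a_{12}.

The ordinary generating function has denominator 1 - x - x^2.
Iterating the recurrence: a_0,…,a_{12} = -3, 0, -3, -3, -6, -9, -15, -24, -39, -63, -102, -165, -267.

-267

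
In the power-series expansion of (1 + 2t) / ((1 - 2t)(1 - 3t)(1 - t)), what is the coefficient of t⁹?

The denominator gives the recurrence a_n = 6a_(n−1) − 11a_(n−2) + 6a_(n−3) for n ≥ 3; the numerator fixes a_0 = 1, a_1 = 8, a_2 = 37.
Iterating: 1, 8, 37, 140, 481, 1568, 4957, 15380, 47161, 143528, so a_9 = 143528.

143528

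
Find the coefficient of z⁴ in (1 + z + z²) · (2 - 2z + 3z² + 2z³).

5

(1 + z + z²) has coefficients 1,1,1 for degrees 0…2.
(2 - 2z + 3z² + 2z³) has coefficients 2,-2,3,2,0 for degrees 0…4.
[z⁴] = 1·0 + 1·2 + 1·3 = 5.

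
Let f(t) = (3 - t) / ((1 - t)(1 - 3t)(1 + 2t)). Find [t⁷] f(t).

5129

The denominator gives the recurrence a_n = 2a_(n−1) + 5a_(n−2) − 6a_(n−3) for n ≥ 3; the numerator fixes a_0 = 3, a_1 = 5, a_2 = 25.
Iterating: 3, 5, 25, 57, 209, 553, 1809, 5129, so a_7 = 5129.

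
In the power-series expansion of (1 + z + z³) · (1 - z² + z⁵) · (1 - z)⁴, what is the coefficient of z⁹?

-8

(1 + z + z³) has coefficients 1,1,0,1 for degrees 0…3.
(1 - z² + z⁵) has coefficients 1,0,-1,0,0,1,0,0,0,0 for degrees 0…9.
Finally multiplying by (1 - z)⁴, the product of all factors after the first has coefficients 1,-4,5,0,-5,5,-5,6,-4,1 for degrees 0…9.
[z⁹] = 1·1 + 1·(-4) + 1·(-5) = -8.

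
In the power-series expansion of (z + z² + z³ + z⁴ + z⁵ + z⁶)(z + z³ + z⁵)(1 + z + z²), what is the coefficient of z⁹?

7

(z + z² + z³ + z⁴ + z⁵ + z⁶) has coefficients 0,1,1,1,1,1,1 for degrees 0…6.
(z + z³ + z⁵) has coefficients 0,1,0,1,0,1,0,0,0,0 for degrees 0…9.
Finally multiplying by (1 + z + z²), the product of all factors after the first has coefficients 0,1,1,2,1,2,1,1,0,0 for degrees 0…9.
[z⁹] = 1·0 + 1·1 + 1·1 + 1·2 + 1·1 + 1·2 = 7.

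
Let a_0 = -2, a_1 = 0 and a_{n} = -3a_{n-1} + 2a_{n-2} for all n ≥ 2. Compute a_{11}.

The ordinary generating function has denominator 1 + 3y - 2y^2.
Iterating the recurrence: a_0,…,a_{11} = -2, 0, -4, 12, -44, 156, -556, 1980, -7052, 25116, -89452, 318588.

318588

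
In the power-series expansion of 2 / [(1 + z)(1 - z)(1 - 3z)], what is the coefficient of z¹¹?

Partial fractions give a closed form: a_n = (1/4)·(-1)^n + (-1/2)·1^n + (9/4)·3^n.
At n = 11: a_11 = 398580.

398580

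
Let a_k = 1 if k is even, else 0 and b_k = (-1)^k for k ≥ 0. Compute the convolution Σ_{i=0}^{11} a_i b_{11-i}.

The convolution is the t^11 coefficient of A(t)B(t).
Σ = 1·(-1) + 0·1 + 1·(-1) + 0·1 + 1·(-1) + 0·1 + 1·(-1) + 0·1 + 1·(-1) + 0·1 + 1·(-1) + 0·1 = -6.

-6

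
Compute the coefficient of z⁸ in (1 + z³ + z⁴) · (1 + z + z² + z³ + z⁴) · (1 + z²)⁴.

(1 + z³ + z⁴) has coefficients 1,0,0,1,1 for degrees 0…4.
(1 + z + z² + z³ + z⁴) has coefficients 1,1,1,1,1,0,0,0,0 for degrees 0…8.
Finally multiplying by (1 + z²)⁴, the product of all factors after the first has coefficients 1,1,5,5,11,10,14,10,11 for degrees 0…8.
[z⁸] = 1·11 + 1·10 + 1·11 = 32.

32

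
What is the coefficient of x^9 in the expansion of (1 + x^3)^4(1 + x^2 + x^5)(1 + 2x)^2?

(1 + x^3)^4 has coefficients 1,0,0,4,0,0,6,0,0,4 for degrees 0…9.
(1 + x^2 + x^5) has coefficients 1,0,1,0,0,1,0,0,0,0 for degrees 0…9.
Finally multiplying by (1 + 2x)^2, the product of all factors after the first has coefficients 1,4,5,4,4,1,4,4,0,0 for degrees 0…9.
[x^9] = 1·0 + 4·4 + 6·4 + 4·1 = 44.

44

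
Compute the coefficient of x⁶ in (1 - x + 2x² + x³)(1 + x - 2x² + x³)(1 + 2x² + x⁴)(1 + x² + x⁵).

-13

(1 - x + 2x² + x³) has coefficients 1,-1,2,1 for degrees 0…3.
(1 + x - 2x² + x³) has coefficients 1,1,-2,1,0,0,0 for degrees 0…6.
Multiplying by (1 + 2x² + x⁴) gives running coefficients 1,1,0,3,-3,3,-2 for degrees 0…6.
Finally multiplying by (1 + x² + x⁵), the product of all factors after the first has coefficients 1,1,1,4,-3,7,-4 for degrees 0…6.
[x⁶] = 1·(-4) − 1·7 + 2·(-3) + 1·4 = -13.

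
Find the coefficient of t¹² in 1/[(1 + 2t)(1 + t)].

8191

The denominator gives the recurrence a_n = −3a_(n−1) − 2a_(n−2) for n ≥ 2; the numerator fixes a_0 = 1, a_1 = -3.
Iterating: 1, -3, 7, -15, 31, -63, 127, -255, 511, -1023, 2047, -4095, 8191, so a_12 = 8191.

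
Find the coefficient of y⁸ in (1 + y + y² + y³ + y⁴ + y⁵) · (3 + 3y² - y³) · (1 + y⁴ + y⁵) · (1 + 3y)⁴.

(1 + y + y² + y³ + y⁴ + y⁵) has coefficients 1,1,1,1,1,1 for degrees 0…5.
(3 + 3y² - y³) has coefficients 3,0,3,-1,0,0,0,0,0 for degrees 0…8.
Multiplying by (1 + y⁴ + y⁵) gives running coefficients 3,0,3,-1,3,3,3,2,-1 for degrees 0…8.
Finally multiplying by (1 + 3y)⁴, the product of all factors after the first has coefficients 3,36,165,359,396,309,336,443,752 for degrees 0…8.
[y⁸] = 1·752 + 1·443 + 1·336 + 1·309 + 1·396 + 1·359 = 2595.

2595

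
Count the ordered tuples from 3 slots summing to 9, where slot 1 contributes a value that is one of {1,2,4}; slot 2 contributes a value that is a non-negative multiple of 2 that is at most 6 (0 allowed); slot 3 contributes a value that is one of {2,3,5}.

The generating function for the choices is (z + z² + z⁴)·(1 + z² + z⁴ + z⁶)·(z² + z³ + z⁵); the count is [z⁹].
(z + z² + z⁴) has coefficients 0,1,1,0,1 for degrees 0…4.
(1 + z² + z⁴ + z⁶) has coefficients 1,0,1,0,1,0,1,0,0,0 for degrees 0…9.
Finally multiplying by (z² + z³ + z⁵), the product of all factors after the first has coefficients 0,0,1,1,1,2,1,2,1,2 for degrees 0…9.
[z⁹] = 1·1 + 1·2 + 1·2 = 5.

5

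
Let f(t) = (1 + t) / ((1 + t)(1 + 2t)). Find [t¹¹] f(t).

-2048

Partial fractions give a closed form: a_n = (1)·(-2)^n.
At n = 11: a_11 = -2048.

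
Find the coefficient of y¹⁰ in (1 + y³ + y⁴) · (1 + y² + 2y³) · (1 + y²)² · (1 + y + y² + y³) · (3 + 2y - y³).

92

(1 + y³ + y⁴) has coefficients 1,0,0,1,1 for degrees 0…4.
(1 + y² + 2y³) has coefficients 1,0,1,2,0,0,0,0,0,0,0 for degrees 0…10.
Multiplying by (1 + y²)² gives running coefficients 1,0,3,2,3,4,1,2,0,0,0 for degrees 0…10.
Multiplying by (1 + y + y² + y³) gives running coefficients 1,1,4,6,8,12,10,10,7,3,2 for degrees 0…10.
Finally multiplying by (3 + 2y - y³), the product of all factors after the first has coefficients 3,5,14,25,35,48,48,42,29,13,2 for degrees 0…10.
[y¹⁰] = 1·2 + 1·42 + 1·48 = 92.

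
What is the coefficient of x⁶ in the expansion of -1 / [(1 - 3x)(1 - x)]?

Partial fractions give a closed form: a_n = (-3/2)·3^n + (1/2)·1^n.
At n = 6: a_6 = -1093.

-1093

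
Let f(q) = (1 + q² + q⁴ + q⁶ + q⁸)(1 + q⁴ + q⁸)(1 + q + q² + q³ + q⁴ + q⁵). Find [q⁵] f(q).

4

(1 + q² + q⁴ + q⁶ + q⁸) has coefficients 1,0,1,0,1,0 for degrees 0…5.
(1 + q⁴ + q⁸) has coefficients 1,0,0,0,1,0 for degrees 0…5.
Finally multiplying by (1 + q + q² + q³ + q⁴ + q⁵), the product of all factors after the first has coefficients 1,1,1,1,2,2 for degrees 0…5.
[q⁵] = 1·2 + 1·1 + 1·1 = 4.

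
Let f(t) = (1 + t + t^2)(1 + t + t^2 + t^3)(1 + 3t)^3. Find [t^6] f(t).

144

(1 + t + t^2) has coefficients 1,1,1 for degrees 0…2.
(1 + t + t^2 + t^3) has coefficients 1,1,1,1,0,0,0 for degrees 0…6.
Finally multiplying by (1 + 3t)^3, the product of all factors after the first has coefficients 1,10,37,64,63,54,27 for degrees 0…6.
[t^6] = 1·27 + 1·54 + 1·63 = 144.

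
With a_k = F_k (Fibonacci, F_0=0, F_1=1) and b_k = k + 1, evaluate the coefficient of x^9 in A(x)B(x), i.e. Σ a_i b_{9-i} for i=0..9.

221

This is [x^9] in the product of the two ordinary generating functions.
Σ = 0·10 + 1·9 + 1·8 + 2·7 + 3·6 + 5·5 + 8·4 + 13·3 + 21·2 + 34·1 = 221.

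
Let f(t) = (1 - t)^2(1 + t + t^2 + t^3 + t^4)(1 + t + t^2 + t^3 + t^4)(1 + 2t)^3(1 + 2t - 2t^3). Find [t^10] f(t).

(1 - t)^2 has coefficients 1,-2,1 for degrees 0…2.
(1 + t + t^2 + t^3 + t^4) has coefficients 1,1,1,1,1,0,0,0,0,0,0 for degrees 0…10.
Multiplying by (1 + t + t^2 + t^3 + t^4) gives running coefficients 1,2,3,4,5,4,3,2,1,0,0 for degrees 0…10.
Multiplying by (1 + 2t)^3 gives running coefficients 1,8,27,54,81,106,119,108,81,54,28 for degrees 0…10.
Finally multiplying by (1 + 2t - 2t^3), the product of all factors after the first has coefficients 1,10,43,106,173,214,223,184,85,-22,-80 for degrees 0…10.
[t^10] = 1·(-80) − 2·(-22) + 1·85 = 49.

49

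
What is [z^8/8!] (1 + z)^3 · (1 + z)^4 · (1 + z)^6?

The EGF product rule gives c_8 = Σ_{k_1+k_2+k_3=8} C(8; k_1,k_2,k_3) · ∏ g_i(k_i), where (1+z)^3 gives the falling factorial (3)_k; (1+z)^4 gives the falling factorial (4)_k; (1+z)^6 gives the falling factorial (6)_k.
g_1(k) for k = 0…8: 1, 3, 6, 6, 0, 0, 0, 0, 0.
g_2(k) for k = 0…8: 1, 4, 12, 24, 24, 0, 0, 0, 0.
g_3(k) for k = 0…8: 1, 6, 30, 120, 360, 720, 720, 0, 0.
First combine the last two factors: h(k) = Σ_j C(k,j)·g_2(j)·g_3(k−j) for k = 0…8: 1, 10, 90, 720, 5040, 30240, 151200, 604800, 1814400.
c_8 = Σ_k C(8,k)·g_1(k)·h(8−k) = 1·1·1814400 + 8·3·604800 + 28·6·151200 + 56·6·30240 = 1814400 + 14515200 + 25401600 + 10160640 = 51891840.

51891840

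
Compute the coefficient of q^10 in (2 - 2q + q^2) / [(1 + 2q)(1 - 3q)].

The denominator gives the recurrence a_n = a_(n−1) + 6a_(n−2) for n ≥ 3; the numerator fixes a_0 = 2, a_1 = 0, a_2 = 13.
Iterating: 2, 0, 13, 13, 91, 169, 715, 1729, 6019, 16393, 52507, so a_10 = 52507.

52507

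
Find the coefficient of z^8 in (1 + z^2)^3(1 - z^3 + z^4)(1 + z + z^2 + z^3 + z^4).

(1 + z^2)^3 has coefficients 1,0,3,0,3,0,1 for degrees 0…6.
(1 - z^3 + z^4) has coefficients 1,0,0,-1,1,0,0,0,0 for degrees 0…8.
Finally multiplying by (1 + z + z^2 + z^3 + z^4), the product of all factors after the first has coefficients 1,1,1,0,1,0,0,0,1 for degrees 0…8.
[z^8] = 1·1 + 3·0 + 3·1 + 1·1 = 5.

5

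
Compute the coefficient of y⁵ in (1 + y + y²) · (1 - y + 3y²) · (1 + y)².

8

(1 + y + y²) has coefficients 1,1,1 for degrees 0…2.
(1 - y + 3y²) has coefficients 1,-1,3,0,0,0 for degrees 0…5.
Finally multiplying by (1 + y)², the product of all factors after the first has coefficients 1,1,2,5,3,0 for degrees 0…5.
[y⁵] = 1·0 + 1·3 + 1·5 = 8.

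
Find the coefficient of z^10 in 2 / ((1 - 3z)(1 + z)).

88574

The denominator gives the recurrence a_n = 2a_(n−1) + 3a_(n−2) for n ≥ 2; the numerator fixes a_0 = 2, a_1 = 4.
Iterating: 2, 4, 14, 40, 122, 364, 1094, 3280, 9842, 29524, 88574, so a_10 = 88574.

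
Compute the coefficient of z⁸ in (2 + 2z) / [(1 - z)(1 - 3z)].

26242

Partial fractions give a closed form: a_n = (-2)·1^n + (4)·3^n.
At n = 8: a_8 = 26242.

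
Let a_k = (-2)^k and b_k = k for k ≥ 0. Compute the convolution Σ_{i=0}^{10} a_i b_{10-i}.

Write out a_i and b_{10-i} for i = 0,…,10 and sum the products.
Σ = 1·10 − 2·9 + 4·8 − 8·7 + 16·6 − 32·5 + 64·4 − 128·3 + 256·2 − 512·1 + 1024·0 = -224.

-224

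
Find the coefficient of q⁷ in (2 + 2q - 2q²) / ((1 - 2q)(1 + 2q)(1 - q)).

Partial fractions give a closed form: a_n = (5/2)·2^n + (1/6)·(-2)^n + (-2/3)·1^n.
At n = 7: a_7 = 298.

298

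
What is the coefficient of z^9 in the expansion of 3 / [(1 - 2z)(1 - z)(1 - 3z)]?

259578

Partial fractions give a closed form: a_n = (-12)·2^n + (3/2)·1^n + (27/2)·3^n.
At n = 9: a_9 = 259578.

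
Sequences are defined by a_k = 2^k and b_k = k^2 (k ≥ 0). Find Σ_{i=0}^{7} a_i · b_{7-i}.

The convolution is the t^7 coefficient of A(t)B(t).
Σ = 1·49 + 2·36 + 4·25 + 8·16 + 16·9 + 32·4 + 64·1 + 128·0 = 685.

685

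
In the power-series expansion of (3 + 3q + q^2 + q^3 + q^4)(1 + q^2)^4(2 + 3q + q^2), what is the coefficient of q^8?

(3 + 3q + q^2 + q^3 + q^4) has coefficients 3,3,1,1,1 for degrees 0…4.
(1 + q^2)^4 has coefficients 1,0,4,0,6,0,4,0,1 for degrees 0…8.
Finally multiplying by (2 + 3q + q^2), the product of all factors after the first has coefficients 2,3,9,12,16,18,14,12,6 for degrees 0…8.
[q^8] = 3·6 + 3·12 + 1·14 + 1·18 + 1·16 = 102.

102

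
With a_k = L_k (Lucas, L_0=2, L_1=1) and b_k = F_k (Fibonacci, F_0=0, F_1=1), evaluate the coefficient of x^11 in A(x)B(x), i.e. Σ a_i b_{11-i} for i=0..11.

This is [x^11] in the product of the two ordinary generating functions.
Σ = 2·89 + 1·55 + 3·34 + 4·21 + 7·13 + 11·8 + 18·5 + 29·3 + 47·2 + 76·1 + 123·1 + 199·0 = 1068.

1068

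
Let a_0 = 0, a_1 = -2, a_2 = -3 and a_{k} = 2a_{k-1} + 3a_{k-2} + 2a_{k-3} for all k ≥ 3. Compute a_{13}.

The ordinary generating function has denominator 1 - 2q - 3q^2 - 2q^3.
Iterating the recurrence: a_0,…,a_{13} = 0, -2, -3, -12, -37, -116, -367, -1156, -3645, -11492, -36231, -114228, -360133, -1135412.

-1135412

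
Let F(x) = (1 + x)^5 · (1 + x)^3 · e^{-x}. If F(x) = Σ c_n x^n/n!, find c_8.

6209

The EGF product rule gives c_8 = Σ_{k_1+k_2+k_3=8} C(8; k_1,k_2,k_3) · ∏ g_i(k_i), where (1+x)^5 gives the falling factorial (5)_k; (1+x)^3 gives the falling factorial (3)_k; e^{-x} gives (-1)^k.
g_1(k) for k = 0…8: 1, 5, 20, 60, 120, 120, 0, 0, 0.
g_2(k) for k = 0…8: 1, 3, 6, 6, 0, 0, 0, 0, 0.
g_3(k) for k = 0…8: 1, -1, 1, -1, 1, -1, 1, -1, 1.
First combine the last two factors: h(k) = Σ_j C(k,j)·g_2(j)·g_3(k−j) for k = 0…8: 1, 2, 1, -4, 1, 14, -47, 104, -191.
c_8 = Σ_k C(8,k)·g_1(k)·h(8−k) = 1·1·(-191) + 8·5·104 + 28·20·(-47) + 56·60·14 + 70·120·1 + 56·120·(-4) = −191 + 4160 − 26320 + 47040 + 8400 − 26880 = 6209.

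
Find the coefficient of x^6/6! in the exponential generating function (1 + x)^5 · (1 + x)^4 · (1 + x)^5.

2162160

The EGF product rule gives c_6 = Σ_{k_1+k_2+k_3=6} C(6; k_1,k_2,k_3) · ∏ g_i(k_i), where (1+x)^5 gives the falling factorial (5)_k; (1+x)^4 gives the falling factorial (4)_k; (1+x)^5 gives the falling factorial (5)_k.
g_1(k) for k = 0…6: 1, 5, 20, 60, 120, 120, 0.
g_2(k) for k = 0…6: 1, 4, 12, 24, 24, 0, 0.
g_3(k) for k = 0…6: 1, 5, 20, 60, 120, 120, 0.
First combine the last two factors: h(k) = Σ_j C(k,j)·g_2(j)·g_3(k−j) for k = 0…6: 1, 9, 72, 504, 3024, 15120, 60480.
c_6 = Σ_k C(6,k)·g_1(k)·h(6−k) = 1·1·60480 + 6·5·15120 + 15·20·3024 + 20·60·504 + 15·120·72 + 6·120·9 = 60480 + 453600 + 907200 + 604800 + 129600 + 6480 = 2162160.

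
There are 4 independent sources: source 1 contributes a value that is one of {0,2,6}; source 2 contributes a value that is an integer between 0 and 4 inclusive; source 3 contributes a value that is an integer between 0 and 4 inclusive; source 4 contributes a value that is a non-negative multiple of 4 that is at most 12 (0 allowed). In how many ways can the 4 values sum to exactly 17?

16

The generating function for the choices is (1 + x^2 + x^6)·(1 + x + x^2 + x^3 + x^4)·(1 + x + x^2 + x^3 + x^4)·(1 + x^4 + x^8 + x^12); the count is [x^17].
(1 + x^2 + x^6) has coefficients 1,0,1,0,0,0,1 for degrees 0…6.
(1 + x + x^2 + x^3 + x^4) has coefficients 1,1,1,1,1,0,0,0,0,0,0,0,0,0,0,0,0,0 for degrees 0…17.
Multiplying by (1 + x + x^2 + x^3 + x^4) gives running coefficients 1,2,3,4,5,4,3,2,1,0,0,0,0,0,0,0,0,0 for degrees 0…17.
Finally multiplying by (1 + x^4 + x^8 + x^12), the product of all factors after the first has coefficients 1,2,3,4,6,6,6,6,7,6,6,6,7,6,6,6,6,4 for degrees 0…17.
[x^17] = 1·4 + 1·6 + 1·6 = 16.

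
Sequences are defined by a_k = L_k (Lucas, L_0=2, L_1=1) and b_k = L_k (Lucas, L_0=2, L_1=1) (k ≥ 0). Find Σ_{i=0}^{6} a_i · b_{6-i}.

152

This is [x^6] in the product of the two ordinary generating functions.
Σ = 2·18 + 1·11 + 3·7 + 4·4 + 7·3 + 11·1 + 18·2 = 152.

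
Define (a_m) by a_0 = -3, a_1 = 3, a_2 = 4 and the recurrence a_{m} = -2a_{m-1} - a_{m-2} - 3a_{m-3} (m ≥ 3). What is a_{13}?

2475

The ordinary generating function has denominator 1 + 2z + z^2 + 3z^3.
Iterating the recurrence: a_0,…,a_{13} = -3, 3, 4, -2, -9, 8, -1, 21, -65, 112, -222, 527, -1168, 2475.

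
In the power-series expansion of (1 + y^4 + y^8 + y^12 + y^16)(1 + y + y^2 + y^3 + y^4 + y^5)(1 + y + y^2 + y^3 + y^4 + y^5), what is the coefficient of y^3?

(1 + y^4 + y^8 + y^12 + y^16) has coefficients 1,0,0,0 for degrees 0…3.
(1 + y + y^2 + y^3 + y^4 + y^5) has coefficients 1,1,1,1 for degrees 0…3.
Finally multiplying by (1 + y + y^2 + y^3 + y^4 + y^5), the product of all factors after the first has coefficients 1,2,3,4 for degrees 0…3.
[y^3] = 1·4 = 4.

4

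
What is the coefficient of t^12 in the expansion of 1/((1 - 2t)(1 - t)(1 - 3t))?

Partial fractions give a closed form: a_n = (-4)·2^n + (1/2)·1^n + (9/2)·3^n.
At n = 12: a_12 = 2375101.

2375101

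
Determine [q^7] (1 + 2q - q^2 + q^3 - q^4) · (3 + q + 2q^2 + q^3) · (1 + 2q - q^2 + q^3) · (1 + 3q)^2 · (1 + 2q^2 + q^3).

(1 + 2q - q^2 + q^3 - q^4) has coefficients 1,2,-1,1,-1 for degrees 0…4.
(3 + q + 2q^2 + q^3) has coefficients 3,1,2,1,0,0,0,0 for degrees 0…7.
Multiplying by (1 + 2q - q^2 + q^3) gives running coefficients 3,7,1,7,1,1,1,0 for degrees 0…7.
Multiplying by (1 + 3q)^2 gives running coefficients 3,25,70,76,52,70,16,15 for degrees 0…7.
Finally multiplying by (1 + 2q^2 + q^3), the product of all factors after the first has coefficients 3,25,76,129,217,292,196,207 for degrees 0…7.
[q^7] = 1·207 + 2·196 − 1·292 + 1·217 − 1·129 = 395.

395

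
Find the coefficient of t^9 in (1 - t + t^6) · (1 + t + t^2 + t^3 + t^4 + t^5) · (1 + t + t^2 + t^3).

3

(1 - t + t^6) has coefficients 1,-1,0,0,0,0,1 for degrees 0…6.
(1 + t + t^2 + t^3 + t^4 + t^5) has coefficients 1,1,1,1,1,1,0,0,0,0 for degrees 0…9.
Finally multiplying by (1 + t + t^2 + t^3), the product of all factors after the first has coefficients 1,2,3,4,4,4,3,2,1,0 for degrees 0…9.
[t^9] = 1·0 − 1·1 + 1·4 = 3.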